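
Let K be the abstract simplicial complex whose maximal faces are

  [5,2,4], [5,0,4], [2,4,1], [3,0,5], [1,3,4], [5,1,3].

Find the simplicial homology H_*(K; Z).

We work with the vertex ordering 0 < 1 < 2 < 3 < 4 < 5. The simplices of K, each written with vertices in increasing order, are:

  0-simplices (6): [0], [1], [2], [3], [4], [5]
  1-simplices (12): [0,3], [0,4], [0,5], [1,2], [1,3], [1,4], [1,5], [2,4], [2,5], [3,4], [3,5], [4,5]
  2-simplices (6): [0,3,5], [0,4,5], [1,2,4], [1,3,4], [1,3,5], [2,4,5]

Hence C_0 ≅ Z^6, C_1 ≅ Z^12, C_2 ≅ Z^6.

∂_1: C_1 → C_0 sends each edge [p,q] (with p < q) to q − p. For instance
  ∂[1,5] = [5] − [1].
This gives a 6×12 integer matrix of rank 5; reducing to Smith normal form yields diagonal entries (1,1,1,1,1).

∂_2: C_2 → C_1 maps a triangle to the signed sum of its edges. For instance
  ∂[1,3,5] = [3,5] − [1,5] + [1,3],
  ∂[1,2,4] = [2,4] − [1,4] + [1,2].
As a 12×6 matrix over Z this has rank 6, with invariant factors (1,1,1,1,1,1).

From H_k ≅ ker(∂_k) / im(∂_{k+1}) we obtain:

  H_0: rank C_0 − rank ∂_1 = 6 − 5 = 1, and the invariant factors of ∂_1 are all 1, so H_0 = Z.
  H_1: rank ker ∂_1 − rank ∂_2 = (12 − 5) − 6 = 1, and the invariant factors of ∂_2 are all 1, so H_1 = Z.
  H_2: rank ker ∂_2 − rank ∂_3 = (6 − 6) − 0 = 0, and there is no ∂_3, so H_2 = 0.

H_0 ≅ Z,  H_1 ≅ Z,  H_2 = 0.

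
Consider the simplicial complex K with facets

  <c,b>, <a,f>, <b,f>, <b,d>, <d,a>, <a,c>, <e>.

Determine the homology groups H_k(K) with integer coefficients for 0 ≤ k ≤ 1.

H_0 = Z^2,  H_1 = Z^2.

K has 6 vertices, 6 edges.
rank ∂_0 = 0, rank ∂_1 = 4 ⇒ b_0 = 6 − 0 − 4 = 2; all invariant factors of ∂_1 are 1 so no torsion. So H_0 = Z^2.
rank ∂_1 = 4, rank ∂_2 = 0 ⇒ b_1 = 6 − 4 − 0 = 2. So H_1 = Z^2.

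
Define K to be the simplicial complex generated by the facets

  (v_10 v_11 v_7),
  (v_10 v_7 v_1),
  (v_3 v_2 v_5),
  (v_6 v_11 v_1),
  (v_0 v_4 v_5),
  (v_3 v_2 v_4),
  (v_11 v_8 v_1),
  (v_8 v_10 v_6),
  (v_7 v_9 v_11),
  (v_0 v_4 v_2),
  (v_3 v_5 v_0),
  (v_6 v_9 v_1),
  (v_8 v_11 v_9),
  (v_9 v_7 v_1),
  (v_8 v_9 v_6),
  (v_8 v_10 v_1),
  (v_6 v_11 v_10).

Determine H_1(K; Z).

Take the total order v_0 < v_1 < v_2 < v_3 < v_4 < v_5 < v_6 < v_7 < v_8 < v_9 < v_10 < v_11 on the vertex set. Then K (dimension 2) consists of the simplices:

  0-simplices (12): [v_0], [v_1], [v_2], [v_3], [v_4], [v_5], [v_6], [v_7], [v_8], [v_9], [v_10], [v_11]
  1-simplices (28): (28 of them)
  2-simplices (17): (17 of them)

so the chain groups are C_0 ≅ Z^12, C_1 ≅ Z^28, C_2 ≅ Z^17.

The boundary map ∂_1: C_1 → C_0 maps an edge to its endpoints' difference, ∂[p,q] = q − p. For instance
  ∂[v_3,v_5] = [v_5] − [v_3].
This gives a 12×28 integer matrix of rank 10; reducing to Smith normal form yields diagonal entries (1,1,1,1,1,1,1,1,1,1).

Boundary ∂_2: C_2 → C_1 acts by ∂[p,q,r] = [q,r] − [p,r] + [p,q]. For instance
  ∂[v_0,v_4,v_5] = [v_4,v_5] − [v_0,v_5] + [v_0,v_4],
  ∂[v_7,v_10,v_11] = [v_10,v_11] − [v_7,v_11] + [v_7,v_10].
This gives a 28×17 integer matrix of rank 17; reducing to Smith normal form yields diagonal entries (1,1,1,1,1,1,1,1,1,1,1,1,1,1,1,1,2).

Reading off H_k = ker ∂_k / im ∂_{k+1}:

  H_1: rank ker ∂_1 − rank ∂_2 = (28 − 10) − 17 = 1, and ∂_2 has invariant factor 2 > 1, so H_1 ≅ Z × Z/2.

H_1 = Z × Z/2.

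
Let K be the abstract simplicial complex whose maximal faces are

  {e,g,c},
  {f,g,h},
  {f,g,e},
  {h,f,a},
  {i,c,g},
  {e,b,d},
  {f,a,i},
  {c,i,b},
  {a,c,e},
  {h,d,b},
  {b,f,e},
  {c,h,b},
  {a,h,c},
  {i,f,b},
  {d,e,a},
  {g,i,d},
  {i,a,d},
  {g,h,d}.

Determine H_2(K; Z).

H_2 = Z.

Fix the vertex order a < b < c < d < e < f < g < h < i and write every simplex with vertices in increasing order. Then dim K = 2 and the simplices of K are:

  0-simplices (9): a, b, c, d, e, f, g, h, i
  1-simplices (27): ac, ad, ae, af, ah, ai, bc, bd, be, bf, bh, bi, ce, cg, ch, ci, de, dg, dh, di, ef, eg, fg, fh, fi, gh, gi
  2-simplices (18): ace, ach, ade, adi, afh, afi, bch, bci, bde, bdh, bef, bfi, ceg, cgi, dgh, dgi, efg, fgh

giving chain groups C_0 ≅ Z^9, C_1 ≅ Z^27, C_2 ≅ Z^18.

∂_1: C_1 → C_0 sends each edge [p,q] (with p < q) to q − p.
This gives a 9×27 integer matrix of rank 8; reducing to Smith normal form yields diagonal entries (1,1,1,1,1,1,1,1).

The boundary map ∂_2: C_2 → C_1 acts by ∂[p,q,r] = [q,r] − [p,r] + [p,q]. For instance
  ∂ace = ce − ae + ac,
  ∂ach = ch − ah + ac.
The 27×18 boundary matrix has rank 17 and Smith normal form diag(1,1,1,1,1,1,1,1,1,1,1,1,1,1,1,1,1).

From H_k ≅ ker(∂_k) / im(∂_{k+1}) we obtain:

  H_2: rank ker ∂_2 − rank ∂_3 = (18 − 17) − 0 = 1, and there is no ∂_3, so H_2 = Z.

(K is a triangulation of the torus T^2.)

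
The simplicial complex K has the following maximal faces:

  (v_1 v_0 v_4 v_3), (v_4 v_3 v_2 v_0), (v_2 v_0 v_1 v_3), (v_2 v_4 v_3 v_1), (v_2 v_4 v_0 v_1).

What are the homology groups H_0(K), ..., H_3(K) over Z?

H_0 = Z,  H_1 = 0,  H_2 = 0,  H_3 = Z.

Fix the vertex order v_0 < v_1 < v_2 < v_3 < v_4 and write every simplex with vertices in increasing order. Then dim K = 3 and the simplices of K are:

  0-simplices (5): [v_0], [v_1], [v_2], [v_3], [v_4]
  1-simplices (10): [v_0,v_1], [v_0,v_2], [v_0,v_3], [v_0,v_4], [v_1,v_2], [v_1,v_3], [v_1,v_4], [v_2,v_3], [v_2,v_4], [v_3,v_4]
  2-simplices (10): [v_0,v_1,v_2], [v_0,v_1,v_3], [v_0,v_1,v_4], [v_0,v_2,v_3], [v_0,v_2,v_4], [v_0,v_3,v_4], [v_1,v_2,v_3], [v_1,v_2,v_4], [v_1,v_3,v_4], [v_2,v_3,v_4]
  3-simplices (5): [v_0,v_1,v_2,v_3], [v_0,v_1,v_2,v_4], [v_0,v_1,v_3,v_4], [v_0,v_2,v_3,v_4], [v_1,v_2,v_3,v_4]

giving chain groups C_0 ≅ Z^5, C_1 ≅ Z^10, C_2 ≅ Z^10, C_3 ≅ Z^5.

Boundary ∂_1: C_1 → C_0 is given by ∂[p,q] = [q] − [p]. For instance
  ∂[v_3,v_4] = [v_4] − [v_3].
As a 5×10 matrix over Z this has rank 4, with invariant factors (1,1,1,1).

Boundary ∂_2: C_2 → C_1 maps a triangle to the signed sum of its edges. For instance
  ∂[v_1,v_2,v_3] = [v_2,v_3] − [v_1,v_3] + [v_1,v_2],
  ∂[v_0,v_1,v_4] = [v_1,v_4] − [v_0,v_4] + [v_0,v_1].
The resulting 10×10 matrix has rank 6, and its Smith normal form has invariant factors (1,1,1,1,1,1).

Boundary ∂_3: C_3 → C_2 sends each 3-simplex σ to the alternating sum Σ_i (−1)^i (σ with its i-th vertex removed). For instance
  ∂[v_1,v_2,v_3,v_4] = [v_2,v_3,v_4] − [v_1,v_3,v_4] + [v_1,v_2,v_4] − [v_1,v_2,v_3],
  ∂[v_0,v_1,v_3,v_4] = [v_1,v_3,v_4] − [v_0,v_3,v_4] + [v_0,v_1,v_4] − [v_0,v_1,v_3].
This gives a 10×5 integer matrix of rank 4; reducing to Smith normal form yields diagonal entries (1,1,1,1).

Reading off H_k = ker ∂_k / im ∂_{k+1}:

  H_0: rank C_0 − rank ∂_1 = 5 − 4 = 1, and the invariant factors of ∂_1 are all 1, so H_0 ≅ Z.
  H_1: rank ker ∂_1 − rank ∂_2 = (10 − 4) − 6 = 0, and the invariant factors of ∂_2 are all 1, so H_1 ≅ 0.
  H_2: rank ker ∂_2 − rank ∂_3 = (10 − 6) − 4 = 0, and the invariant factors of ∂_3 are all 1, so H_2 ≅ 0.
  H_3: rank ker ∂_3 − rank ∂_4 = (5 − 4) − 0 = 1, and there is no ∂_4, so H_3 ≅ Z.

As a check, the Euler characteristic is 5 − 10 + 10 − 5 = 0, which agrees with 1 − 0 + 0 − 1 = 0.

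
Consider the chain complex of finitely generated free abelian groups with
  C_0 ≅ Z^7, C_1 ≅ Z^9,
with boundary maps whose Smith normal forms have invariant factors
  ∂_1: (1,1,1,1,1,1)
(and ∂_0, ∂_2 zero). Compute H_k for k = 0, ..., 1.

H_0 = Z,  H_1 = Z^3.

H_0: b_0 = 7 − 0 − 6 = 1; torsion from ∂_1 factors > 1: none. So H_0 = Z.
H_1: b_1 = 9 − 6 − 0 = 3; torsion from ∂_2 factors > 1: none. So H_1 = Z^3.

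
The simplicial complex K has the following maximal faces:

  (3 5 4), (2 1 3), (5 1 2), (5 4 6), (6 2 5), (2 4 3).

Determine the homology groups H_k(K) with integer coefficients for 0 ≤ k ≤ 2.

Fix the vertex order 1 < 2 < 3 < 4 < 5 < 6 and write every simplex with vertices in increasing order. Then dim K = 2 and the simplices of K are:

  0-simplices (6): [1], [2], [3], [4], [5], [6]
  1-simplices (12): [1,2], [1,3], [1,5], [2,3], [2,4], [2,5], [2,6], [3,4], [3,5], [4,5], [4,6], [5,6]
  2-simplices (6): [1,2,3], [1,2,5], [2,3,4], [2,5,6], [3,4,5], [4,5,6]

so the chain groups are C_0 ≅ Z^6, C_1 ≅ Z^12, C_2 ≅ Z^6.

The boundary map ∂_1: C_1 → C_0 is given by ∂[p,q] = [q] − [p]. For instance
  ∂[1,5] = [5] − [1].
The 6×12 boundary matrix has rank 5 and Smith normal form diag(1,1,1,1,1).

The boundary map ∂_2: C_2 → C_1 maps a triangle to the signed sum of its edges. For instance
  ∂[1,2,3] = [2,3] − [1,3] + [1,2],
  ∂[2,3,4] = [3,4] − [2,4] + [2,3].
This gives a 12×6 integer matrix of rank 6; reducing to Smith normal form yields diagonal entries (1,1,1,1,1,1).

Reading off H_k = ker ∂_k / im ∂_{k+1}:

  H_0: rank C_0 − rank ∂_1 = 6 − 5 = 1, and the invariant factors of ∂_1 are all 1, so H_0 = Z.
  H_1: rank ker ∂_1 − rank ∂_2 = (12 − 5) − 6 = 1, and the invariant factors of ∂_2 are all 1, so H_1 = Z.
  H_2: rank ker ∂_2 − rank ∂_3 = (6 − 6) − 0 = 0, and there is no ∂_3, so H_2 = 0.

H_0 = Z,  H_1 = Z,  H_2 = 0.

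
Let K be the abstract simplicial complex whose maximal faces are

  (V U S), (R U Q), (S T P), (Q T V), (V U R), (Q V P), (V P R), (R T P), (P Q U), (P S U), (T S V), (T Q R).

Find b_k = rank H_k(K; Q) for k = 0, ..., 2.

b_0 = 1, b_1 = 0, b_2 = 0.

Take the total order P < Q < R < S < T < U < V on the vertex set. Then K (dimension 2) consists of the simplices:

  0-simplices (7): P, Q, R, S, T, U, V
  1-simplices (18): PQ, PR, PS, PT, PU, PV, QR, QT, QU, QV, RT, RU, RV, ST, SU, SV, TV, UV
  2-simplices (12): PQU, PQV, PRT, PRV, PST, PSU, QRT, QRU, QTV, RUV, STV, SUV

Hence C_0 ≅ Z^7, C_1 ≅ Z^18, C_2 ≅ Z^12.

∂_1: C_1 → C_0 maps an edge to its endpoints' difference, ∂[p,q] = q − p. For instance
  ∂PQ = Q − P.
The resulting 7×18 matrix has rank 6, and its Smith normal form has invariant factors (1,1,1,1,1,1).

∂_2: C_2 → C_1 acts by ∂[p,q,r] = [q,r] − [p,r] + [p,q]. For instance
  ∂PQV = QV − PV + PQ,
  ∂PRT = RT − PT + PR.
As a 18×12 matrix over Z this has rank 12, with invariant factors (1,1,1,1,1,1,1,1,1,1,1,2).

Computing H_k = (kernel of ∂_k) / (image of ∂_{k+1}):

  H_0: rank C_0 − rank ∂_1 = 7 − 6 = 1, and the invariant factors of ∂_1 are all 1, so H_0 = Z.
  H_1: rank ker ∂_1 − rank ∂_2 = (18 − 6) − 12 = 0, and ∂_2 has invariant factor 2 > 1, so H_1 = Z_2.
  H_2: rank ker ∂_2 − rank ∂_3 = (12 − 12) − 0 = 0, and there is no ∂_3, so H_2 = 0.

(K is a triangulation of the real projective plane RP^2.)

Hence the Betti numbers are b_0 = 1, b_1 = 0, b_2 = 0.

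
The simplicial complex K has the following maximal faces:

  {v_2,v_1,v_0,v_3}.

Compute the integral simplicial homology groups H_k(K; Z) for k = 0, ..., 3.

Order the vertices as v_0 < v_1 < v_2 < v_3. Listing each simplex with vertices in this order, K has dimension 3 with simplices:

  0-simplices (4): [v_0], [v_1], [v_2], [v_3]
  1-simplices (6): [v_0,v_1], [v_0,v_2], [v_0,v_3], [v_1,v_2], [v_1,v_3], [v_2,v_3]
  2-simplices (4): [v_0,v_1,v_2], [v_0,v_1,v_3], [v_0,v_2,v_3], [v_1,v_2,v_3]
  3-simplices (1): [v_0,v_1,v_2,v_3]

giving chain groups C_0 ≅ Z^4, C_1 ≅ Z^6, C_2 ≅ Z^4, C_3 ≅ Z^1.

The boundary map ∂_1: C_1 → C_0 sends each edge [p,q] (with p < q) to q − p. For instance
  ∂[v_2,v_3] = [v_3] − [v_2].
The 4×6 boundary matrix has rank 3 and Smith normal form diag(1,1,1).

Boundary ∂_2: C_2 → C_1 acts by ∂[p,q,r] = [q,r] − [p,r] + [p,q]. For instance
  ∂[v_0,v_2,v_3] = [v_2,v_3] − [v_0,v_3] + [v_0,v_2],
  ∂[v_0,v_1,v_2] = [v_1,v_2] − [v_0,v_2] + [v_0,v_1].
The 6×4 boundary matrix has rank 3 and Smith normal form diag(1,1,1).

∂_3: C_3 → C_2 sends each 3-simplex σ to the alternating sum Σ_i (−1)^i (σ with its i-th vertex removed). For instance
  ∂[v_0,v_1,v_2,v_3] = [v_1,v_2,v_3] − [v_0,v_2,v_3] + [v_0,v_1,v_3] − [v_0,v_1,v_2].
The resulting 4×1 matrix has rank 1, and its Smith normal form has invariant factors (1).

Reading off H_k = ker ∂_k / im ∂_{k+1}:

  H_0: rank C_0 − rank ∂_1 = 4 − 3 = 1, and the invariant factors of ∂_1 are all 1, so H_0 ≅ Z.
  H_1: rank ker ∂_1 − rank ∂_2 = (6 − 3) − 3 = 0, and the invariant factors of ∂_2 are all 1, so H_1 ≅ 0.
  H_2: rank ker ∂_2 − rank ∂_3 = (4 − 3) − 1 = 0, and the invariant factors of ∂_3 are all 1, so H_2 ≅ 0.
  H_3: rank ker ∂_3 − rank ∂_4 = (1 − 1) − 0 = 0, and there is no ∂_4, so H_3 ≅ 0.

H_0 ≅ Z,  H_1 = 0,  H_2 = 0,  H_3 = 0.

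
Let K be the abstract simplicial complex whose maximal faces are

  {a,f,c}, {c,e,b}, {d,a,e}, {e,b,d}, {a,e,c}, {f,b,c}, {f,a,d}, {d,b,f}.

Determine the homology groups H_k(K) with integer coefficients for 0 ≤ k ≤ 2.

H_0 ≅ Z,  H_1 = 0,  H_2 ≅ Z.

Order the vertices as a < b < c < d < e < f. Listing each simplex with vertices in this order, K has dimension 2 with simplices:

  0-simplices (6): a, b, c, d, e, f
  1-simplices (12): ac, ad, ae, af, bc, bd, be, bf, ce, cf, de, df
  2-simplices (8): ace, acf, ade, adf, bce, bcf, bde, bdf

so the chain groups are C_0 ≅ Z^6, C_1 ≅ Z^12, C_2 ≅ Z^8.

Boundary ∂_1: C_1 → C_0 is given by ∂[p,q] = [q] − [p].
The resulting 6×12 matrix has rank 5, and its Smith normal form has invariant factors (1,1,1,1,1).

The boundary map ∂_2: C_2 → C_1 acts by ∂[p,q,r] = [q,r] − [p,r] + [p,q]. For instance
  ∂bcf = cf − bf + bc,
  ∂acf = cf − af + ac.
The resulting 12×8 matrix has rank 7, and its Smith normal form has invariant factors (1,1,1,1,1,1,1).

Now H_k = ker ∂_k / im ∂_{k+1}, so:

  H_0: rank C_0 − rank ∂_1 = 6 − 5 = 1, and the invariant factors of ∂_1 are all 1, so H_0 ≅ Z.
  H_1: rank ker ∂_1 − rank ∂_2 = (12 − 5) − 7 = 0, and the invariant factors of ∂_2 are all 1, so H_1 ≅ 0.
  H_2: rank ker ∂_2 − rank ∂_3 = (8 − 7) − 0 = 1, and there is no ∂_3, so H_2 ≅ Z.

As a check, the Euler characteristic is 6 − 12 + 8 = 2, which agrees with 1 − 0 + 1 = 2.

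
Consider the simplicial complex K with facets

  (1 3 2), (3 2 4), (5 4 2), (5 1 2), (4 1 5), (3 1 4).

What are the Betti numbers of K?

Take the total order 1 < 2 < 3 < 4 < 5 on the vertex set. Then K (dimension 2) consists of the simplices:

  0-simplices (5): [1], [2], [3], [4], [5]
  1-simplices (9): [1,2], [1,3], [1,4], [1,5], [2,3], [2,4], [2,5], [3,4], [4,5]
  2-simplices (6): [1,2,3], [1,2,5], [1,3,4], [1,4,5], [2,3,4], [2,4,5]

so the chain groups are C_0 ≅ Z^5, C_1 ≅ Z^9, C_2 ≅ Z^6.

∂_1: C_1 → C_0 maps an edge to its endpoints' difference, ∂[p,q] = q − p. For instance
  ∂[2,3] = [3] − [2].
This gives a 5×9 integer matrix of rank 4; reducing to Smith normal form yields diagonal entries (1,1,1,1).

The boundary map ∂_2: C_2 → C_1 sends each 2-simplex [p,q,r] to [q,r] − [p,r] + [p,q]. For instance
  ∂[2,3,4] = [3,4] − [2,4] + [2,3],
  ∂[1,2,3] = [2,3] − [1,3] + [1,2].
The resulting 9×6 matrix has rank 5, and its Smith normal form has invariant factors (1,1,1,1,1).

Reading off H_k = ker ∂_k / im ∂_{k+1}:

  H_0: rank C_0 − rank ∂_1 = 5 − 4 = 1, and the invariant factors of ∂_1 are all 1, so H_0 = Z.
  H_1: rank ker ∂_1 − rank ∂_2 = (9 − 4) − 5 = 0, and the invariant factors of ∂_2 are all 1, so H_1 = 0.
  H_2: rank ker ∂_2 − rank ∂_3 = (6 − 5) − 0 = 1, and there is no ∂_3, so H_2 = Z.

(K is a triangulation of the 2-sphere S^2.)

Hence the Betti numbers are b_0 = 1, b_1 = 0, b_2 = 1.

b_0 = 1, b_1 = 0, b_2 = 1.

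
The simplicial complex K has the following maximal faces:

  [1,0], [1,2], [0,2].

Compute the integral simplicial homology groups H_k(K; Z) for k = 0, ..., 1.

We work with the vertex ordering 0 < 1 < 2. The simplices of K, each written with vertices in increasing order, are:

  0-simplices (3): [0], [1], [2]
  1-simplices (3): [0,1], [0,2], [1,2]

Hence C_0 ≅ Z^3, C_1 ≅ Z^3.

∂_1: C_1 → C_0 sends each edge [p,q] (with p < q) to q − p. For instance
  ∂[1,2] = [2] − [1].
The resulting 3×3 matrix has rank 2, and its Smith normal form has invariant factors (1,1).

From H_k ≅ ker(∂_k) / im(∂_{k+1}) we obtain:

  H_0: rank C_0 − rank ∂_1 = 3 − 2 = 1, and the invariant factors of ∂_1 are all 1, so H_0 ≅ Z.
  H_1: rank ker ∂_1 − rank ∂_2 = (3 − 2) − 0 = 1, and there is no ∂_2, so H_1 ≅ Z.

As a check, the Euler characteristic is 3 − 3 = 0, which agrees with 1 − 1 = 0.

H_0 = Z,  H_1 = Z.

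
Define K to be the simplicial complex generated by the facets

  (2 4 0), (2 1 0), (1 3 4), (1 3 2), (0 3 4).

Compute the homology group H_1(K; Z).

H_1 ≅ Z.

Take the total order 0 < 1 < 2 < 3 < 4 on the vertex set. Then K (dimension 2) consists of the simplices:

  0-simplices (5): [0], [1], [2], [3], [4]
  1-simplices (10): [0,1], [0,2], [0,3], [0,4], [1,2], [1,3], [1,4], [2,3], [2,4], [3,4]
  2-simplices (5): [0,1,2], [0,2,4], [0,3,4], [1,2,3], [1,3,4]

so the chain groups are C_0 ≅ Z^5, C_1 ≅ Z^10, C_2 ≅ Z^5.

Boundary ∂_1: C_1 → C_0 sends each edge [p,q] (with p < q) to q − p.
The resulting 5×10 matrix has rank 4, and its Smith normal form has invariant factors (1,1,1,1).

Boundary ∂_2: C_2 → C_1 maps a triangle to the signed sum of its edges. For instance
  ∂[0,2,4] = [2,4] − [0,4] + [0,2],
  ∂[1,3,4] = [3,4] − [1,4] + [1,3].
The resulting 10×5 matrix has rank 5, and its Smith normal form has invariant factors (1,1,1,1,1).

Now H_k = ker ∂_k / im ∂_{k+1}, so:

  H_1: rank ker ∂_1 − rank ∂_2 = (10 − 4) − 5 = 1, and the invariant factors of ∂_2 are all 1, so H_1 ≅ Z.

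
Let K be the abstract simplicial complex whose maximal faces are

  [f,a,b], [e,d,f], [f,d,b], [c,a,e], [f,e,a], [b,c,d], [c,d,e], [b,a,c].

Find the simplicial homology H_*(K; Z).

H_0 = Z,  H_1 = 0,  H_2 = Z.

We work with the vertex ordering a < b < c < d < e < f. The simplices of K, each written with vertices in increasing order, are:

  0-simplices (6): a, b, c, d, e, f
  1-simplices (12): ab, ac, ae, af, bc, bd, bf, cd, ce, de, df, ef
  2-simplices (8): abc, abf, ace, aef, bcd, bdf, cde, def

Hence C_0 ≅ Z^6, C_1 ≅ Z^12, C_2 ≅ Z^8.

Boundary ∂_1: C_1 → C_0 maps an edge to its endpoints' difference, ∂[p,q] = q − p. For instance
  ∂af = f − a.
The resulting 6×12 matrix has rank 5, and its Smith normal form has invariant factors (1,1,1,1,1).

∂_2: C_2 → C_1 sends each 2-simplex [p,q,r] to [q,r] − [p,r] + [p,q]. For instance
  ∂bdf = df − bf + bd,
  ∂ace = ce − ae + ac.
The 12×8 boundary matrix has rank 7 and Smith normal form diag(1,1,1,1,1,1,1).

Computing H_k = (kernel of ∂_k) / (image of ∂_{k+1}):

  H_0: rank C_0 − rank ∂_1 = 6 − 5 = 1, and the invariant factors of ∂_1 are all 1, so H_0 = Z.
  H_1: rank ker ∂_1 − rank ∂_2 = (12 − 5) − 7 = 0, and the invariant factors of ∂_2 are all 1, so H_1 = 0.
  H_2: rank ker ∂_2 − rank ∂_3 = (8 − 7) − 0 = 1, and there is no ∂_3, so H_2 = Z.

(K is a triangulation of the 2-sphere S^2.)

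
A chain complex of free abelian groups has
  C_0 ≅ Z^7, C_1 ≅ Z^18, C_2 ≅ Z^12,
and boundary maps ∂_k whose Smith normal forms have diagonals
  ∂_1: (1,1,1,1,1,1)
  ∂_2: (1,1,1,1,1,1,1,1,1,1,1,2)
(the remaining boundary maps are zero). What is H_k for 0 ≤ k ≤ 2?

H_0: b_0 = 7 − 0 − 6 = 1; torsion from ∂_1 factors > 1: none. So H_0 = Z.
H_1: b_1 = 18 − 6 − 12 = 0; torsion from ∂_2 factors > 1: [2]. So H_1 = Z_2.
H_2: b_2 = 12 − 12 − 0 = 0; torsion from ∂_3 factors > 1: none. So H_2 = 0.

H_0 = Z,  H_1 = Z_2,  H_2 = 0.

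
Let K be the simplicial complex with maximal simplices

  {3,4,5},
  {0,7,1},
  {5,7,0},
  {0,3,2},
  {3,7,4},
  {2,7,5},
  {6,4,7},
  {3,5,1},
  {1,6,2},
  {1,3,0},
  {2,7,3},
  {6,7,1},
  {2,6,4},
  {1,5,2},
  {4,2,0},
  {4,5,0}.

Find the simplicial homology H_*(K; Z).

Order the vertices as 0 < 1 < 2 < 3 < 4 < 5 < 6 < 7. Listing each simplex with vertices in this order, K has dimension 2 with simplices:

  0-simplices (8): [0], [1], [2], [3], [4], [5], [6], [7]
  1-simplices (24): (24 of them)
  2-simplices (16): [0,1,3], [0,1,7], [0,2,3], [0,2,4], [0,4,5], [0,5,7], [1,2,5], [1,2,6], [1,3,5], [1,6,7], [2,3,7], [2,4,6], [2,5,7], [3,4,5], [3,4,7], [4,6,7]

giving chain groups C_0 ≅ Z^8, C_1 ≅ Z^24, C_2 ≅ Z^16.

Boundary ∂_1: C_1 → C_0 sends each edge [p,q] (with p < q) to q − p. For instance
  ∂[6,7] = [7] − [6].
This gives a 8×24 integer matrix of rank 7; reducing to Smith normal form yields diagonal entries (1,1,1,1,1,1,1).

∂_2: C_2 → C_1 acts by ∂[p,q,r] = [q,r] − [p,r] + [p,q]. For instance
  ∂[0,1,7] = [1,7] − [0,7] + [0,1],
  ∂[2,5,7] = [5,7] − [2,7] + [2,5].
This gives a 24×16 integer matrix of rank 15; reducing to Smith normal form yields diagonal entries (1,1,1,1,1,1,1,1,1,1,1,1,1,1,1).

Reading off H_k = ker ∂_k / im ∂_{k+1}:

  H_0: rank C_0 − rank ∂_1 = 8 − 7 = 1, and the invariant factors of ∂_1 are all 1, so H_0 = Z.
  H_1: rank ker ∂_1 − rank ∂_2 = (24 − 7) − 15 = 2, and the invariant factors of ∂_2 are all 1, so H_1 = Z^2.
  H_2: rank ker ∂_2 − rank ∂_3 = (16 − 15) − 0 = 1, and there is no ∂_3, so H_2 = Z.

H_0 = Z,  H_1 = Z^2,  H_2 = Z.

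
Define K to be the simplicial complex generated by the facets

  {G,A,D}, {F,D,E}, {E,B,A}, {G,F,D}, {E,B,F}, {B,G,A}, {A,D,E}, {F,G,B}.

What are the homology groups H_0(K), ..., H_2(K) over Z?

H_0 = Z,  H_1 = 0,  H_2 = Z.

Take the total order A < B < D < E < F < G on the vertex set. Then K (dimension 2) consists of the simplices:

  0-simplices (6): A, B, D, E, F, G
  1-simplices (12): AB, AD, AE, AG, BE, BF, BG, DE, DF, DG, EF, FG
  2-simplices (8): ABE, ABG, ADE, ADG, BEF, BFG, DEF, DFG

Hence C_0 ≅ Z^6, C_1 ≅ Z^12, C_2 ≅ Z^8.

Boundary ∂_1: C_1 → C_0 is given by ∂[p,q] = [q] − [p]. For instance
  ∂AD = D − A.
The 6×12 boundary matrix has rank 5 and Smith normal form diag(1,1,1,1,1).

∂_2: C_2 → C_1 acts by ∂[p,q,r] = [q,r] − [p,r] + [p,q]. For instance
  ∂BEF = EF − BF + BE,
  ∂BFG = FG − BG + BF.
As a 12×8 matrix over Z this has rank 7, with invariant factors (1,1,1,1,1,1,1).

Computing H_k = (kernel of ∂_k) / (image of ∂_{k+1}):

  H_0: rank C_0 − rank ∂_1 = 6 − 5 = 1, and the invariant factors of ∂_1 are all 1, so H_0 = Z.
  H_1: rank ker ∂_1 − rank ∂_2 = (12 − 5) − 7 = 0, and the invariant factors of ∂_2 are all 1, so H_1 = 0.
  H_2: rank ker ∂_2 − rank ∂_3 = (8 − 7) − 0 = 1, and there is no ∂_3, so H_2 = Z.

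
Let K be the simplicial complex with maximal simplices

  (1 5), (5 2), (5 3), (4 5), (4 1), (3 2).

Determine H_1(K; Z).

Take the total order 1 < 2 < 3 < 4 < 5 on the vertex set. Then K (dimension 1) consists of the simplices:

  0-simplices (5): [1], [2], [3], [4], [5]
  1-simplices (6): [1,4], [1,5], [2,3], [2,5], [3,5], [4,5]

so the chain groups are C_0 ≅ Z^5, C_1 ≅ Z^6.

The boundary map ∂_1: C_1 → C_0 sends each edge [p,q] (with p < q) to q − p. For instance
  ∂[2,3] = [3] − [2].
As a 5×6 matrix over Z this has rank 4, with invariant factors (1,1,1,1).

Now H_k = ker ∂_k / im ∂_{k+1}, so:

  H_1: rank ker ∂_1 − rank ∂_2 = (6 − 4) − 0 = 2, and there is no ∂_2, so H_1 ≅ Z^2.

H_1 ≅ Z^2.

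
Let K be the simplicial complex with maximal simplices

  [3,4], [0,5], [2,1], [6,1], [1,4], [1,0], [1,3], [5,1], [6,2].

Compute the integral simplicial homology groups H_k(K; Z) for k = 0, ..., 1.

H_0 ≅ Z,  H_1 ≅ Z^3.

K has 7 vertices, 9 edges.
rank ∂_0 = 0, rank ∂_1 = 6 ⇒ b_0 = 7 − 0 − 6 = 1; all invariant factors of ∂_1 are 1 so no torsion. So H_0 = Z.
rank ∂_1 = 6, rank ∂_2 = 0 ⇒ b_1 = 9 − 6 − 0 = 3. So H_1 = Z^3.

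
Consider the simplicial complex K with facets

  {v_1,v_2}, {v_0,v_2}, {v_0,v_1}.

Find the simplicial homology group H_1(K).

H_1 = Z.

Fix the vertex order v_0 < v_1 < v_2 and write every simplex with vertices in increasing order. Then dim K = 1 and the simplices of K are:

  0-simplices (3): [v_0], [v_1], [v_2]
  1-simplices (3): [v_0,v_1], [v_0,v_2], [v_1,v_2]

so the chain groups are C_0 ≅ Z^3, C_1 ≅ Z^3.

∂_1: C_1 → C_0 sends each edge [p,q] (with p < q) to q − p. For instance
  ∂[v_1,v_2] = [v_2] − [v_1].
The resulting 3×3 matrix has rank 2, and its Smith normal form has invariant factors (1,1).

From H_k ≅ ker(∂_k) / im(∂_{k+1}) we obtain:

  H_1: rank ker ∂_1 − rank ∂_2 = (3 − 2) − 0 = 1, and there is no ∂_2, so H_1 ≅ Z.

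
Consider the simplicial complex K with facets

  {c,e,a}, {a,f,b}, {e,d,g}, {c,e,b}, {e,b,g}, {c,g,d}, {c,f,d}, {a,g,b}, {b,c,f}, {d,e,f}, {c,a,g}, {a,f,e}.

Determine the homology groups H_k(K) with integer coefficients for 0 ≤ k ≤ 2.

We work with the vertex ordering a < b < c < d < e < f < g. The simplices of K, each written with vertices in increasing order, are:

  0-simplices (7): a, b, c, d, e, f, g
  1-simplices (18): ab, ac, ae, af, ag, bc, be, bf, bg, cd, ce, cf, cg, de, df, dg, ef, eg
  2-simplices (12): abf, abg, ace, acg, aef, bce, bcf, beg, cdf, cdg, def, deg

so the chain groups are C_0 ≅ Z^7, C_1 ≅ Z^18, C_2 ≅ Z^12.

∂_1: C_1 → C_0 sends each edge [p,q] (with p < q) to q − p.
The resulting 7×18 matrix has rank 6, and its Smith normal form has invariant factors (1,1,1,1,1,1).

Boundary ∂_2: C_2 → C_1 maps a triangle to the signed sum of its edges. For instance
  ∂aef = ef − af + ae,
  ∂bcf = cf − bf + bc.
As a 18×12 matrix over Z this has rank 12, with invariant factors (1,1,1,1,1,1,1,1,1,1,1,2).

Computing H_k = (kernel of ∂_k) / (image of ∂_{k+1}):

  H_0: rank C_0 − rank ∂_1 = 7 − 6 = 1, and the invariant factors of ∂_1 are all 1, so H_0 ≅ Z.
  H_1: rank ker ∂_1 − rank ∂_2 = (18 − 6) − 12 = 0, and ∂_2 has invariant factor 2 > 1, so H_1 ≅ Z/2Z.
  H_2: rank ker ∂_2 − rank ∂_3 = (12 − 12) − 0 = 0, and there is no ∂_3, so H_2 ≅ 0.

As a check, the Euler characteristic is 7 − 18 + 12 = 1, which agrees with 1 − 0 + 0 = 1.
(K is a triangulation of the real projective plane RP^2.)

H_0 ≅ Z,  H_1 ≅ Z/2Z,  H_2 = 0.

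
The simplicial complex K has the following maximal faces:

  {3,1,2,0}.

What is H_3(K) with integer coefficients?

H_3 = 0.

Fix the vertex order 0 < 1 < 2 < 3 and write every simplex with vertices in increasing order. Then dim K = 3 and the simplices of K are:

  0-simplices (4): [0], [1], [2], [3]
  1-simplices (6): [0,1], [0,2], [0,3], [1,2], [1,3], [2,3]
  2-simplices (4): [0,1,2], [0,1,3], [0,2,3], [1,2,3]
  3-simplices (1): [0,1,2,3]

Hence C_0 ≅ Z^4, C_1 ≅ Z^6, C_2 ≅ Z^4, C_3 ≅ Z^1.

The boundary map ∂_1: C_1 → C_0 sends each edge [p,q] (with p < q) to q − p. For instance
  ∂[1,2] = [2] − [1].
The 4×6 boundary matrix has rank 3 and Smith normal form diag(1,1,1).

The boundary map ∂_2: C_2 → C_1 acts by ∂[p,q,r] = [q,r] − [p,r] + [p,q]. For instance
  ∂[1,2,3] = [2,3] − [1,3] + [1,2],
  ∂[0,1,3] = [1,3] − [0,3] + [0,1].
This gives a 6×4 integer matrix of rank 3; reducing to Smith normal form yields diagonal entries (1,1,1).

∂_3: C_3 → C_2 sends each 3-simplex σ to the alternating sum Σ_i (−1)^i (σ with its i-th vertex removed). For instance
  ∂[0,1,2,3] = [1,2,3] − [0,2,3] + [0,1,3] − [0,1,2].
This gives a 4×1 integer matrix of rank 1; reducing to Smith normal form yields diagonal entries (1).

Now H_k = ker ∂_k / im ∂_{k+1}, so:

  H_3: rank ker ∂_3 − rank ∂_4 = (1 − 1) − 0 = 0, and there is no ∂_4, so H_3 = 0.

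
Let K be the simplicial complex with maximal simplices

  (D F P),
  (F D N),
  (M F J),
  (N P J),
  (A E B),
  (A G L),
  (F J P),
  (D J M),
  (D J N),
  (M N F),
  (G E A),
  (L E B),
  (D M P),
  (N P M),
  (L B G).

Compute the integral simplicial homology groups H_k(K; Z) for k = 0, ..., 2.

H_0 = Z^2,  H_1 = Z ⊕ Z/2Z,  H_2 = 0.

Take the total order A < B < D < E < F < G < J < L < M < N < P on the vertex set. Then K (dimension 2) consists of the simplices:

  0-simplices (11): A, B, D, E, F, G, J, L, M, N, P
  1-simplices (25): AB, AE, AG, AL, BE, BG, BL, DF, DJ, DM, DN, DP, EG, EL, FJ, FM, FN, FP, GL, JM, JN, JP, MN, MP, NP
  2-simplices (15): ABE, AEG, AGL, BEL, BGL, DFN, DFP, DJM, DJN, DMP, FJM, FJP, FMN, JNP, MNP

Hence C_0 ≅ Z^11, C_1 ≅ Z^25, C_2 ≅ Z^15.

∂_1: C_1 → C_0 maps an edge to its endpoints' difference, ∂[p,q] = q − p.
As a 11×25 matrix over Z this has rank 9, with invariant factors (1,1,1,1,1,1,1,1,1).

Boundary ∂_2: C_2 → C_1 acts by ∂[p,q,r] = [q,r] − [p,r] + [p,q]. For instance
  ∂DJM = JM − DM + DJ,
  ∂MNP = NP − MP + MN.
As a 25×15 matrix over Z this has rank 15, with invariant factors (1,1,1,1,1,1,1,1,1,1,1,1,1,1,2).

From H_k ≅ ker(∂_k) / im(∂_{k+1}) we obtain:

  H_0: rank C_0 − rank ∂_1 = 11 − 9 = 2, and the invariant factors of ∂_1 are all 1, so H_0 = Z^2.
  H_1: rank ker ∂_1 − rank ∂_2 = (25 − 9) − 15 = 1, and ∂_2 has invariant factor 2 > 1, so H_1 = Z ⊕ Z/2Z.
  H_2: rank ker ∂_2 − rank ∂_3 = (15 − 15) − 0 = 0, and there is no ∂_3, so H_2 = 0.

As a check, the Euler characteristic is 11 − 25 + 15 = 1, which agrees with 2 − 1 + 0 = 1.
(K is a triangulation of the disjoint union of the Möbius band and the real projective plane RP^2.)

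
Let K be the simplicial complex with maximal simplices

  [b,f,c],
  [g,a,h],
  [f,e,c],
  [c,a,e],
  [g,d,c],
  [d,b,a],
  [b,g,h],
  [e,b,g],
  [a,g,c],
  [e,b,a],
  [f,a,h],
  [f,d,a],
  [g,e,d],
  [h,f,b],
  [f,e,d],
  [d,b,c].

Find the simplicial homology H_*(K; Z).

H_0 = Z,  H_1 = Z^2,  H_2 = Z.

Order the vertices as a < b < c < d < e < f < g < h. Listing each simplex with vertices in this order, K has dimension 2 with simplices:

  0-simplices (8): a, b, c, d, e, f, g, h
  1-simplices (24): ab, ac, ad, ae, af, ag, ah, bc, bd, be, bf, bg, bh, cd, ce, cf, cg, de, df, dg, ef, eg, fh, gh
  2-simplices (16): abd, abe, ace, acg, adf, afh, agh, bcd, bcf, beg, bfh, bgh, cdg, cef, def, deg

so the chain groups are C_0 ≅ Z^8, C_1 ≅ Z^24, C_2 ≅ Z^16.

Boundary ∂_1: C_1 → C_0 maps an edge to its endpoints' difference, ∂[p,q] = q − p. For instance
  ∂cf = f − c.
As a 8×24 matrix over Z this has rank 7, with invariant factors (1,1,1,1,1,1,1).

∂_2: C_2 → C_1 sends each 2-simplex [p,q,r] to [q,r] − [p,r] + [p,q]. For instance
  ∂adf = df − af + ad,
  ∂deg = eg − dg + de.
The resulting 24×16 matrix has rank 15, and its Smith normal form has invariant factors (1,1,1,1,1,1,1,1,1,1,1,1,1,1,1).

From H_k ≅ ker(∂_k) / im(∂_{k+1}) we obtain:

  H_0: rank C_0 − rank ∂_1 = 8 − 7 = 1, and the invariant factors of ∂_1 are all 1, so H_0 = Z.
  H_1: rank ker ∂_1 − rank ∂_2 = (24 − 7) − 15 = 2, and the invariant factors of ∂_2 are all 1, so H_1 = Z^2.
  H_2: rank ker ∂_2 − rank ∂_3 = (16 − 15) − 0 = 1, and there is no ∂_3, so H_2 = Z.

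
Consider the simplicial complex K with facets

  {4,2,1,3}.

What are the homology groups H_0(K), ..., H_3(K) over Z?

H_0 = Z,  H_1 = 0,  H_2 = 0,  H_3 = 0.

Fix the vertex order 1 < 2 < 3 < 4 and write every simplex with vertices in increasing order. Then dim K = 3 and the simplices of K are:

  0-simplices (4): [1], [2], [3], [4]
  1-simplices (6): [1,2], [1,3], [1,4], [2,3], [2,4], [3,4]
  2-simplices (4): [1,2,3], [1,2,4], [1,3,4], [2,3,4]
  3-simplices (1): [1,2,3,4]

Hence C_0 ≅ Z^4, C_1 ≅ Z^6, C_2 ≅ Z^4, C_3 ≅ Z^1.

The boundary map ∂_1: C_1 → C_0 is given by ∂[p,q] = [q] − [p]. For instance
  ∂[1,3] = [3] − [1].
As a 4×6 matrix over Z this has rank 3, with invariant factors (1,1,1).

The boundary map ∂_2: C_2 → C_1 acts by ∂[p,q,r] = [q,r] − [p,r] + [p,q]. For instance
  ∂[1,3,4] = [3,4] − [1,4] + [1,3],
  ∂[1,2,3] = [2,3] − [1,3] + [1,2].
The resulting 6×4 matrix has rank 3, and its Smith normal form has invariant factors (1,1,1).

Boundary ∂_3: C_3 → C_2 sends each 3-simplex σ to the alternating sum Σ_i (−1)^i (σ with its i-th vertex removed). For instance
  ∂[1,2,3,4] = [2,3,4] − [1,3,4] + [1,2,4] − [1,2,3].
The 4×1 boundary matrix has rank 1 and Smith normal form diag(1).

Now H_k = ker ∂_k / im ∂_{k+1}, so:

  H_0: rank C_0 − rank ∂_1 = 4 − 3 = 1, and the invariant factors of ∂_1 are all 1, so H_0 = Z.
  H_1: rank ker ∂_1 − rank ∂_2 = (6 − 3) − 3 = 0, and the invariant factors of ∂_2 are all 1, so H_1 = 0.
  H_2: rank ker ∂_2 − rank ∂_3 = (4 − 3) − 1 = 0, and the invariant factors of ∂_3 are all 1, so H_2 = 0.
  H_3: rank ker ∂_3 − rank ∂_4 = (1 − 1) − 0 = 0, and there is no ∂_4, so H_3 = 0.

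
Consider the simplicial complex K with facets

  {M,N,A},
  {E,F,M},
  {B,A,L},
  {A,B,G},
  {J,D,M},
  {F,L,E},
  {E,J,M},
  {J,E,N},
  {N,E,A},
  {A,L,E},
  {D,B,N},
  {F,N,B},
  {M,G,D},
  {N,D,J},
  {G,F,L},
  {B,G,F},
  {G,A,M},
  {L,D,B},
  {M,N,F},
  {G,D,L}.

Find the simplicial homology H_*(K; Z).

Take the total order A < B < D < E < F < G < J < L < M < N on the vertex set. Then K (dimension 2) consists of the simplices:

  0-simplices (10): A, B, D, E, F, G, J, L, M, N
  1-simplices (30): AB, AE, AG, AL, AM, AN, BD, BF, BG, BL, BN, DG, DJ, DL, DM, DN, EF, EJ, EL, EM, EN, FG, FL, FM, FN, GL, GM, JM, JN, MN
  2-simplices (20): ABG, ABL, AEL, AEN, AGM, AMN, BDL, BDN, BFG, BFN, DGL, DGM, DJM, DJN, EFL, EFM, EJM, EJN, FGL, FMN

Hence C_0 ≅ Z^10, C_1 ≅ Z^30, C_2 ≅ Z^20.

∂_1: C_1 → C_0 maps an edge to its endpoints' difference, ∂[p,q] = q − p.
The 10×30 boundary matrix has rank 9 and Smith normal form diag(1,1,1,1,1,1,1,1,1).

The boundary map ∂_2: C_2 → C_1 maps a triangle to the signed sum of its edges. For instance
  ∂EJM = JM − EM + EJ,
  ∂AEN = EN − AN + AE.
The resulting 30×20 matrix has rank 20, and its Smith normal form has invariant factors (1,1,1,1,1,1,1,1,1,1,1,1,1,1,1,1,1,1,1,2).

From H_k ≅ ker(∂_k) / im(∂_{k+1}) we obtain:

  H_0: rank C_0 − rank ∂_1 = 10 − 9 = 1, and the invariant factors of ∂_1 are all 1, so H_0 ≅ Z.
  H_1: rank ker ∂_1 − rank ∂_2 = (30 − 9) − 20 = 1, and ∂_2 has invariant factor 2 > 1, so H_1 ≅ Z ⊕ Z/2Z.
  H_2: rank ker ∂_2 − rank ∂_3 = (20 − 20) − 0 = 0, and there is no ∂_3, so H_2 ≅ 0.

As a check, the Euler characteristic is 10 − 30 + 20 = 0, which agrees with 1 − 1 + 0 = 0.
(K is a triangulation of the Klein bottle.)

H_0 = Z,  H_1 = Z ⊕ Z/2Z,  H_2 = 0.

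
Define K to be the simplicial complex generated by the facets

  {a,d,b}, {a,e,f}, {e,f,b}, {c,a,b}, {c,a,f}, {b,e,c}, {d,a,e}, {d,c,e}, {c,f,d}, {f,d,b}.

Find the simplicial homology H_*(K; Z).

H_0 = Z,  H_1 = Z/2,  H_2 = 0.

Order the vertices as a < b < c < d < e < f. Listing each simplex with vertices in this order, K has dimension 2 with simplices:

  0-simplices (6): a, b, c, d, e, f
  1-simplices (15): ab, ac, ad, ae, af, bc, bd, be, bf, cd, ce, cf, de, df, ef
  2-simplices (10): abc, abd, acf, ade, aef, bce, bdf, bef, cde, cdf

so the chain groups are C_0 ≅ Z^6, C_1 ≅ Z^15, C_2 ≅ Z^10.

Boundary ∂_1: C_1 → C_0 maps an edge to its endpoints' difference, ∂[p,q] = q − p.
The resulting 6×15 matrix has rank 5, and its Smith normal form has invariant factors (1,1,1,1,1).

∂_2: C_2 → C_1 maps a triangle to the signed sum of its edges. For instance
  ∂aef = ef − af + ae,
  ∂bef = ef − bf + be.
This gives a 15×10 integer matrix of rank 10; reducing to Smith normal form yields diagonal entries (1,1,1,1,1,1,1,1,1,2).

From H_k ≅ ker(∂_k) / im(∂_{k+1}) we obtain:

  H_0: rank C_0 − rank ∂_1 = 6 − 5 = 1, and the invariant factors of ∂_1 are all 1, so H_0 ≅ Z.
  H_1: rank ker ∂_1 − rank ∂_2 = (15 − 5) − 10 = 0, and ∂_2 has invariant factor 2 > 1, so H_1 ≅ Z/2.
  H_2: rank ker ∂_2 − rank ∂_3 = (10 − 10) − 0 = 0, and there is no ∂_3, so H_2 ≅ 0.

As a check, the Euler characteristic is 6 − 15 + 10 = 1, which agrees with 1 − 0 + 0 = 1.
(K is a triangulation of the real projective plane RP^2.)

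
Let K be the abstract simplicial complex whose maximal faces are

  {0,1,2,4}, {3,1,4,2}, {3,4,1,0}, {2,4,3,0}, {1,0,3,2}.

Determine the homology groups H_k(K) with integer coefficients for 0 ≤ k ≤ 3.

Fix the vertex order 0 < 1 < 2 < 3 < 4 and write every simplex with vertices in increasing order. Then dim K = 3 and the simplices of K are:

  0-simplices (5): [0], [1], [2], [3], [4]
  1-simplices (10): [0,1], [0,2], [0,3], [0,4], [1,2], [1,3], [1,4], [2,3], [2,4], [3,4]
  2-simplices (10): [0,1,2], [0,1,3], [0,1,4], [0,2,3], [0,2,4], [0,3,4], [1,2,3], [1,2,4], [1,3,4], [2,3,4]
  3-simplices (5): [0,1,2,3], [0,1,2,4], [0,1,3,4], [0,2,3,4], [1,2,3,4]

so the chain groups are C_0 ≅ Z^5, C_1 ≅ Z^10, C_2 ≅ Z^10, C_3 ≅ Z^5.

The boundary map ∂_1: C_1 → C_0 is given by ∂[p,q] = [q] − [p]. For instance
  ∂[2,3] = [3] − [2].
As a 5×10 matrix over Z this has rank 4, with invariant factors (1,1,1,1).

Boundary ∂_2: C_2 → C_1 maps a triangle to the signed sum of its edges. For instance
  ∂[0,2,3] = [2,3] − [0,3] + [0,2],
  ∂[1,2,3] = [2,3] − [1,3] + [1,2].
As a 10×10 matrix over Z this has rank 6, with invariant factors (1,1,1,1,1,1).

∂_3: C_3 → C_2 sends each 3-simplex σ to the alternating sum Σ_i (−1)^i (σ with its i-th vertex removed). For instance
  ∂[0,1,2,3] = [1,2,3] − [0,2,3] + [0,1,3] − [0,1,2],
  ∂[0,1,3,4] = [1,3,4] − [0,3,4] + [0,1,4] − [0,1,3].
The 10×5 boundary matrix has rank 4 and Smith normal form diag(1,1,1,1).

Now H_k = ker ∂_k / im ∂_{k+1}, so:

  H_0: rank C_0 − rank ∂_1 = 5 − 4 = 1, and the invariant factors of ∂_1 are all 1, so H_0 = Z.
  H_1: rank ker ∂_1 − rank ∂_2 = (10 − 4) − 6 = 0, and the invariant factors of ∂_2 are all 1, so H_1 = 0.
  H_2: rank ker ∂_2 − rank ∂_3 = (10 − 6) − 4 = 0, and the invariant factors of ∂_3 are all 1, so H_2 = 0.
  H_3: rank ker ∂_3 − rank ∂_4 = (5 − 4) − 0 = 1, and there is no ∂_4, so H_3 = Z.

(K is a triangulation of the 3-sphere S^3.)

H_0 = Z,  H_1 = 0,  H_2 = 0,  H_3 = Z.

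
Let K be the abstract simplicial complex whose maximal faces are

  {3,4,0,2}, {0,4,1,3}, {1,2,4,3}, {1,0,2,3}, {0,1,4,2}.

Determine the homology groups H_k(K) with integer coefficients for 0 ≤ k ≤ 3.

H_0 = Z,  H_1 = 0,  H_2 = 0,  H_3 = Z.

Fix the vertex order 0 < 1 < 2 < 3 < 4 and write every simplex with vertices in increasing order. Then dim K = 3 and the simplices of K are:

  0-simplices (5): [0], [1], [2], [3], [4]
  1-simplices (10): [0,1], [0,2], [0,3], [0,4], [1,2], [1,3], [1,4], [2,3], [2,4], [3,4]
  2-simplices (10): [0,1,2], [0,1,3], [0,1,4], [0,2,3], [0,2,4], [0,3,4], [1,2,3], [1,2,4], [1,3,4], [2,3,4]
  3-simplices (5): [0,1,2,3], [0,1,2,4], [0,1,3,4], [0,2,3,4], [1,2,3,4]

giving chain groups C_0 ≅ Z^5, C_1 ≅ Z^10, C_2 ≅ Z^10, C_3 ≅ Z^5.

Boundary ∂_1: C_1 → C_0 maps an edge to its endpoints' difference, ∂[p,q] = q − p. For instance
  ∂[0,4] = [4] − [0].
The 5×10 boundary matrix has rank 4 and Smith normal form diag(1,1,1,1).

Boundary ∂_2: C_2 → C_1 acts by ∂[p,q,r] = [q,r] − [p,r] + [p,q]. For instance
  ∂[0,2,4] = [2,4] − [0,4] + [0,2],
  ∂[2,3,4] = [3,4] − [2,4] + [2,3].
As a 10×10 matrix over Z this has rank 6, with invariant factors (1,1,1,1,1,1).

The boundary map ∂_3: C_3 → C_2 sends each 3-simplex σ to the alternating sum Σ_i (−1)^i (σ with its i-th vertex removed). For instance
  ∂[1,2,3,4] = [2,3,4] − [1,3,4] + [1,2,4] − [1,2,3],
  ∂[0,1,2,3] = [1,2,3] − [0,2,3] + [0,1,3] − [0,1,2].
The 10×5 boundary matrix has rank 4 and Smith normal form diag(1,1,1,1).

Reading off H_k = ker ∂_k / im ∂_{k+1}:

  H_0: rank C_0 − rank ∂_1 = 5 − 4 = 1, and the invariant factors of ∂_1 are all 1, so H_0 = Z.
  H_1: rank ker ∂_1 − rank ∂_2 = (10 − 4) − 6 = 0, and the invariant factors of ∂_2 are all 1, so H_1 = 0.
  H_2: rank ker ∂_2 − rank ∂_3 = (10 − 6) − 4 = 0, and the invariant factors of ∂_3 are all 1, so H_2 = 0.
  H_3: rank ker ∂_3 − rank ∂_4 = (5 − 4) − 0 = 1, and there is no ∂_4, so H_3 = Z.

(K is a triangulation of the 3-sphere S^3.)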